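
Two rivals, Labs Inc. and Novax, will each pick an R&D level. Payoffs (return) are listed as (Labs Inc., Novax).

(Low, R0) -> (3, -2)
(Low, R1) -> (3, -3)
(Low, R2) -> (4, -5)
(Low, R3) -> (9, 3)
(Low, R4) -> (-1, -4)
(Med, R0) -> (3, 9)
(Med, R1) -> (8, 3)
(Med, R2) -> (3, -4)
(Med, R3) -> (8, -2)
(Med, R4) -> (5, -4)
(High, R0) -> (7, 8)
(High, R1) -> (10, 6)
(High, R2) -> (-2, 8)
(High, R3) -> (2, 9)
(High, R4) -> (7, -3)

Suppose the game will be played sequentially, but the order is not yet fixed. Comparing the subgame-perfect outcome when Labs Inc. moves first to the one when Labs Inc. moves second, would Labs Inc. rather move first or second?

first

If Labs Inc. leads: Novax's best replies are Low→R3, Med→R0, High→R3; Labs Inc.'s induced payoffs 9, 3, 2; outcome (Low, R3), payoffs (9, 3).
If Novax leads: Labs Inc.'s best replies are R0→High, R1→High, R2→Low, R3→Low, R4→High; Novax's induced payoffs 8, 6, -5, 3, -3; outcome (High, R0), payoffs (7, 8).
Labs Inc. gets 9 moving first and 7 moving second, so Labs Inc. prefers to move first.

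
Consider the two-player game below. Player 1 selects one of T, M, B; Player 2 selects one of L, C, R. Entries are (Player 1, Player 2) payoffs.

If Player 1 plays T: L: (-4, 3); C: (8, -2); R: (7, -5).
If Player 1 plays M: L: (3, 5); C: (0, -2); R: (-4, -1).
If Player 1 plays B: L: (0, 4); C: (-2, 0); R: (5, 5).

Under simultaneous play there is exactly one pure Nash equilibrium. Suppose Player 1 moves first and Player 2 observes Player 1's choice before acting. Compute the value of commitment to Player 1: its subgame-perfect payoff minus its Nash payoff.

2

Work backward from Player 2's decision.
- T → Player 2 plays L (best of 3, -2, -5); Player 1 gets -4.
- M → Player 2 plays L (best of 5, -2, -1); Player 1 gets 3.
- B → Player 2 plays R (best of 4, 0, 5); Player 1 gets 5.
Player 1's induced payoffs are -4, 3, 5, so Player 1 commits to B. Subgame-perfect outcome: (B, R) with payoffs (5, 5).
For the simultaneous game, intersect best replies.
Player 1's best replies: L→M; C→T; R→T.
Player 2's best replies: T→L; M→L; B→R.
Only (M, L) has each player best-responding; Nash payoffs (3, 5).
Player 1's commitment gain: 5 − 3 = 2.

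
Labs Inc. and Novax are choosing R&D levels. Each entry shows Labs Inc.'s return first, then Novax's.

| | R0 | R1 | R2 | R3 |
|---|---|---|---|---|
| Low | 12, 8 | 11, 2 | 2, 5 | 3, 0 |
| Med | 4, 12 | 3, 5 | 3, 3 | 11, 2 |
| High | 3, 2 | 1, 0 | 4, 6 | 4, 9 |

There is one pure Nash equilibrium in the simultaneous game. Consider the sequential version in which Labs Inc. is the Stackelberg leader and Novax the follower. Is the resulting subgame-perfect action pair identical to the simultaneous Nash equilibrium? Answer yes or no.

Backward induction with Labs Inc. moving first.
- Low → Novax plays R0 (best of 8, 2, 5, 0); Labs Inc. gets 12.
- Med → Novax plays R0 (best of 12, 5, 3, 2); Labs Inc. gets 4.
- High → Novax plays R3 (best of 2, 0, 6, 9); Labs Inc. gets 4.
Among 12, 4, 4, the best is 12 at Low. Subgame-perfect outcome: (Low, R0) with payoffs (12, 8).
Under simultaneous play:
Labs Inc.'s best replies: R0→Low; R1→Low; R2→High; R3→Med.
Novax's best replies: Low→R0; Med→R0; High→R3.
The unique mutual best reply is (Low, R0), giving (12, 8).
Sequential outcome (Low, R0) coincides with the Nash profile (Low, R0).

yes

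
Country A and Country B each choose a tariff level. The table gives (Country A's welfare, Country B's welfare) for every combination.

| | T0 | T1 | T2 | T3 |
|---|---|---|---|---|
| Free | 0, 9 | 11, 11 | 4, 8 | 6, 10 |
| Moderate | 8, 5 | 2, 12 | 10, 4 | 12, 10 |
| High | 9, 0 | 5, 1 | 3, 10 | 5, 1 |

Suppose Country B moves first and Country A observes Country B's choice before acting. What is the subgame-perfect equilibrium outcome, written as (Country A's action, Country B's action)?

Country A best-responds to each possible Country B move:
- T0: BR = High, leader payoff 0.
- T1: BR = Free, leader payoff 11.
- T2: BR = Moderate, leader payoff 4.
- T3: BR = Moderate, leader payoff 10.
Among 0, 11, 4, 10, the best is 11 at T1. Subgame-perfect outcome: (Free, T1) with payoffs (11, 11).

(Free, T1)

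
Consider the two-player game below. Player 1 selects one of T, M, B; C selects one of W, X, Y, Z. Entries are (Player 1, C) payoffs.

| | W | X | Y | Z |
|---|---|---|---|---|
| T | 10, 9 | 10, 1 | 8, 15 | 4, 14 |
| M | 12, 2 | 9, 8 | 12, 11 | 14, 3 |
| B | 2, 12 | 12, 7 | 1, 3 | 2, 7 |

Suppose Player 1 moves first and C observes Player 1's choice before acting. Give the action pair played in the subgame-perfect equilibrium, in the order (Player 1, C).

(M, Y)

Solve by backward induction (Player 1 leads).
- T: BR = Y, leader payoff 8.
- M: BR = Y, leader payoff 12.
- B: BR = W, leader payoff 2.
Player 1's induced payoffs are 8, 12, 2, so Player 1 commits to M. Subgame-perfect outcome: (M, Y) with payoffs (12, 11).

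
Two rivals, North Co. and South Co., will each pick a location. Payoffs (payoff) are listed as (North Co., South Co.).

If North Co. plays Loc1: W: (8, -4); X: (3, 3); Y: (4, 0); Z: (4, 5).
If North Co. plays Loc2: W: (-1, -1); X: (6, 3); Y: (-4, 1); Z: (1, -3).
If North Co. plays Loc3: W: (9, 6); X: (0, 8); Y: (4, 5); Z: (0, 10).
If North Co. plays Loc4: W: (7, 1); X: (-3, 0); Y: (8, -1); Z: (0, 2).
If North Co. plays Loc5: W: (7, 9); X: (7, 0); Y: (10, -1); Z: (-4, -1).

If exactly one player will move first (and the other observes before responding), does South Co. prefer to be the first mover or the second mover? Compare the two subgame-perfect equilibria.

If North Co. leads: South Co.'s best replies are Loc1→Z, Loc2→X, Loc3→Z, Loc4→Z, Loc5→W; North Co.'s induced payoffs 4, 6, 0, 0, 7; outcome (Loc5, W), payoffs (7, 9).
If South Co. leads: North Co.'s best replies are W→Loc3, X→Loc5, Y→Loc5, Z→Loc1; South Co.'s induced payoffs 6, 0, -1, 5; outcome (Loc3, W), payoffs (9, 6).
South Co. gets 6 moving first and 9 moving second, so South Co. prefers to move second.

second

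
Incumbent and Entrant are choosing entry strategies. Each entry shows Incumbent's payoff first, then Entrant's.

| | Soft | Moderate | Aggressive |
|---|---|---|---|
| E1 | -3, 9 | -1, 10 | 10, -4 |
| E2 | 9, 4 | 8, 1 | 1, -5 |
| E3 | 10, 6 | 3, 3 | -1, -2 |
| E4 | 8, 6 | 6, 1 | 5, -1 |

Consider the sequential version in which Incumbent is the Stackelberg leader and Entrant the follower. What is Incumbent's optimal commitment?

Work backward from Entrant's decision.
- E1: Entrant compares 9, 10, -4 and picks Moderate; Incumbent would get -1.
- E2: Entrant compares 4, 1, -5 and picks Soft; Incumbent would get 9.
- E3: Entrant compares 6, 3, -2 and picks Soft; Incumbent would get 10.
- E4: Entrant compares 6, 1, -1 and picks Soft; Incumbent would get 8.
Maximizing over -1, 9, 10, 8, Incumbent chooses E3. Subgame-perfect outcome: (E3, Soft) with payoffs (10, 6).

E3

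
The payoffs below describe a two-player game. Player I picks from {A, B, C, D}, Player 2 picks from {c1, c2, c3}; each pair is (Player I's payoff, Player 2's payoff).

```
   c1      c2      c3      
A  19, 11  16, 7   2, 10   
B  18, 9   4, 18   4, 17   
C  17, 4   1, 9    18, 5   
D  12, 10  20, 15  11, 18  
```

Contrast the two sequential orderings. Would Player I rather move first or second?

If Player I leads: Player 2's best replies are A→c1, B→c2, C→c2, D→c3; Player I's induced payoffs 19, 4, 1, 11; outcome (A, c1), payoffs (19, 11).
If Player 2 leads: Player I's best replies are c1→A, c2→D, c3→C; Player 2's induced payoffs 11, 15, 5; outcome (D, c2), payoffs (20, 15).
Player I gets 19 moving first and 20 moving second, so Player I prefers to move second.

second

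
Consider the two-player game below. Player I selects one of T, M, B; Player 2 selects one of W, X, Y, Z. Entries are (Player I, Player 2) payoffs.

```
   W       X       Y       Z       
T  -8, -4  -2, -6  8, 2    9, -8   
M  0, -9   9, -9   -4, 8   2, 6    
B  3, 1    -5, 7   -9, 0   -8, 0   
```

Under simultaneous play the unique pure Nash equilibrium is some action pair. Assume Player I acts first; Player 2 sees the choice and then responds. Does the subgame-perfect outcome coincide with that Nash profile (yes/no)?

yes

Work backward from Player 2's decision.
- T: Player 2 compares -4, -6, 2, -8 and picks Y; Player I would get 8.
- M: Player 2 compares -9, -9, 8, 6 and picks Y; Player I would get -4.
- B: Player 2 compares 1, 7, 0, 0 and picks X; Player I would get -5.
Player I's induced payoffs are 8, -4, -5, so Player I commits to T. Subgame-perfect outcome: (T, Y) with payoffs (8, 2).
For the simultaneous game, intersect best replies.
Player I's best replies: W→B; X→M; Y→T; Z→T.
Player 2's best replies: T→Y; M→Y; B→X.
Only (T, Y) has each player best-responding; Nash payoffs (8, 2).
Sequential outcome (T, Y) coincides with the Nash profile (T, Y).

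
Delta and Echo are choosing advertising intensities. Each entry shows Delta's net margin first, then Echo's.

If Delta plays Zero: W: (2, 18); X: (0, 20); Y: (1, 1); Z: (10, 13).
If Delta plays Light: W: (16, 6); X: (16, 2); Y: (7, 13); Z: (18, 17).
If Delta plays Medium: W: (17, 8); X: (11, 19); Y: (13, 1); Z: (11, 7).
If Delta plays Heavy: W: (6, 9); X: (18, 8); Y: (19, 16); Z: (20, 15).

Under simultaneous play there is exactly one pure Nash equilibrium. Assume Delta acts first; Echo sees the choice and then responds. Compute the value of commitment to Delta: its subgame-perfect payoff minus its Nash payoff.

Work backward from Echo's decision.
- Zero → Echo plays X (best of 18, 20, 1, 13); Delta gets 0.
- Light → Echo plays Z (best of 6, 2, 13, 17); Delta gets 18.
- Medium → Echo plays X (best of 8, 19, 1, 7); Delta gets 11.
- Heavy → Echo plays Y (best of 9, 8, 16, 15); Delta gets 19.
Among 0, 18, 11, 19, the best is 19 at Heavy. Subgame-perfect outcome: (Heavy, Y) with payoffs (19, 16).
Now find the simultaneous Nash equilibrium.
Delta's best replies: W→Medium; X→Heavy; Y→Heavy; Z→Heavy.
Echo's best replies: Zero→X; Light→Z; Medium→X; Heavy→Y.
Only (Heavy, Y) has each player best-responding; Nash payoffs (19, 16).
Delta's commitment gain: 19 − 19 = 0.

0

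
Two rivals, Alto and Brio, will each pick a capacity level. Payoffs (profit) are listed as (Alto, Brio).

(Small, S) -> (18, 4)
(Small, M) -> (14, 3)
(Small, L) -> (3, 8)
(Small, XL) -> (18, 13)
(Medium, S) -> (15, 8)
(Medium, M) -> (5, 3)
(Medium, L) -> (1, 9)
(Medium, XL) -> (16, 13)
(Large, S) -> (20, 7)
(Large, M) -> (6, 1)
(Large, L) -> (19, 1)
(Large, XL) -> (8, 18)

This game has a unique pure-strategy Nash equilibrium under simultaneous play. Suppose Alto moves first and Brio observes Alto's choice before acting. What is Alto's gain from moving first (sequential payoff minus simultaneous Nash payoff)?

0

Brio best-responds to each possible Alto move:
- Small → Brio plays XL (best of 4, 3, 8, 13); Alto gets 18.
- Medium → Brio plays XL (best of 8, 3, 9, 13); Alto gets 16.
- Large → Brio plays XL (best of 7, 1, 1, 18); Alto gets 8.
Alto's induced payoffs are 18, 16, 8, so Alto commits to Small. Subgame-perfect outcome: (Small, XL) with payoffs (18, 13).
Under simultaneous play:
Alto's best replies: S→Large; M→Small; L→Large; XL→Small.
Brio's best replies: Small→XL; Medium→XL; Large→XL.
The unique mutual best reply is (Small, XL), giving (18, 13).
Alto's commitment gain: 18 − 18 = 0.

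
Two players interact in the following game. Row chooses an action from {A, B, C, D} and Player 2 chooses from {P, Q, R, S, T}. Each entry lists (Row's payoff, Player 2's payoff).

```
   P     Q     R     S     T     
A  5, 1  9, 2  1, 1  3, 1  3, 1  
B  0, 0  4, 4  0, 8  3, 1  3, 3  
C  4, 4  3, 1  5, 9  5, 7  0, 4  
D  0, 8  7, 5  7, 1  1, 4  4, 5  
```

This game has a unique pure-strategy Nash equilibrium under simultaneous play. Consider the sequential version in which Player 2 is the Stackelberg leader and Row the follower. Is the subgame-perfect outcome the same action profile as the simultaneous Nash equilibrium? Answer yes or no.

Row best-responds to each possible Player 2 move:
- P: Row compares 5, 0, 4, 0 and picks A; Player 2 would get 1.
- Q: Row compares 9, 4, 3, 7 and picks A; Player 2 would get 2.
- R: Row compares 1, 0, 5, 7 and picks D; Player 2 would get 1.
- S: Row compares 3, 3, 5, 1 and picks C; Player 2 would get 7.
- T: Row compares 3, 3, 0, 4 and picks D; Player 2 would get 5.
Among 1, 2, 1, 7, 5, the best is 7 at S. Subgame-perfect outcome: (C, S) with payoffs (5, 7).
For the simultaneous game, intersect best replies.
Row's best replies: P→A; Q→A; R→D; S→C; T→D.
Player 2's best replies: A→Q; B→R; C→R; D→P.
The unique mutual best reply is (A, Q), giving (9, 2).
Sequential outcome (C, S) differs from the Nash profile (A, Q).

no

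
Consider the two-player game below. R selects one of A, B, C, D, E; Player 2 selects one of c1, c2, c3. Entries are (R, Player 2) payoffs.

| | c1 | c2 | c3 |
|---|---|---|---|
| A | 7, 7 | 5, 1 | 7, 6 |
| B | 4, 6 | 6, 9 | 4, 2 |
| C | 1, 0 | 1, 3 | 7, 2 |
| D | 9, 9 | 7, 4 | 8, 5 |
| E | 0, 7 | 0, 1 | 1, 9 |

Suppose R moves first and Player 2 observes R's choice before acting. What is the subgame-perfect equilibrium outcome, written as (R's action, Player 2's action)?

(D, c1)

Solve by backward induction (R leads).
- A: Player 2 compares 7, 1, 6 and picks c1; R would get 7.
- B: Player 2 compares 6, 9, 2 and picks c2; R would get 6.
- C: Player 2 compares 0, 3, 2 and picks c2; R would get 1.
- D: Player 2 compares 9, 4, 5 and picks c1; R would get 9.
- E: Player 2 compares 7, 1, 9 and picks c3; R would get 1.
Among 7, 6, 1, 9, 1, the best is 9 at D. Subgame-perfect outcome: (D, c1) with payoffs (9, 9).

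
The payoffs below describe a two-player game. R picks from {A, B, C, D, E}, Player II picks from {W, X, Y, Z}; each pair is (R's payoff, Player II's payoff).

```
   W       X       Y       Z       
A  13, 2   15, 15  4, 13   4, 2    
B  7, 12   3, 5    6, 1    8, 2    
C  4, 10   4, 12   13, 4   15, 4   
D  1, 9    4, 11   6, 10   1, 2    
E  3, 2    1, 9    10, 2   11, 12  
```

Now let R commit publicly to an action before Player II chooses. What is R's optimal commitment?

Work backward from Player II's decision.
- A: BR = X, leader payoff 15.
- B: BR = W, leader payoff 7.
- C: BR = X, leader payoff 4.
- D: BR = X, leader payoff 4.
- E: BR = Z, leader payoff 11.
R's induced payoffs are 15, 7, 4, 4, 11, so R commits to A. Subgame-perfect outcome: (A, X) with payoffs (15, 15).

A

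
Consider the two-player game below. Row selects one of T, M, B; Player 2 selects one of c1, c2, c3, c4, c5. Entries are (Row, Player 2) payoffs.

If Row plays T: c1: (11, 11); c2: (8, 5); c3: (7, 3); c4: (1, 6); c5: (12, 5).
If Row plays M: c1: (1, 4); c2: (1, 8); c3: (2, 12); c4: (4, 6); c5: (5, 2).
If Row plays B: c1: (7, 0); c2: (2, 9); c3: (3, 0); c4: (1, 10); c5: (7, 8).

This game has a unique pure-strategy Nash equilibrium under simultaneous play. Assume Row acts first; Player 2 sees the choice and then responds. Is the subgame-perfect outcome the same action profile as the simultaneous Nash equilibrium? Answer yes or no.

Backward induction with Row moving first.
- T: Player 2 compares 11, 5, 3, 6, 5 and picks c1; Row would get 11.
- M: Player 2 compares 4, 8, 12, 6, 2 and picks c3; Row would get 2.
- B: Player 2 compares 0, 9, 0, 10, 8 and picks c4; Row would get 1.
Maximizing over 11, 2, 1, Row chooses T. Subgame-perfect outcome: (T, c1) with payoffs (11, 11).
Under simultaneous play:
Row's best replies: c1→T; c2→T; c3→T; c4→M; c5→T.
Player 2's best replies: T→c1; M→c3; B→c4.
Only (T, c1) has each player best-responding; Nash payoffs (11, 11).
Sequential outcome (T, c1) coincides with the Nash profile (T, c1).

yes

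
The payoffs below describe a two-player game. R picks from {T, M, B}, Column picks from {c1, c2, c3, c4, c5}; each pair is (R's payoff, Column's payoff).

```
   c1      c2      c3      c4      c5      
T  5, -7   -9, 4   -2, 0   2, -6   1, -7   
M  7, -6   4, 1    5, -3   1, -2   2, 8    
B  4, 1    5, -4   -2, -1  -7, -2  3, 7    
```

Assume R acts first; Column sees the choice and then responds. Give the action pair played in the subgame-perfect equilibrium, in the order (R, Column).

(B, c5)

Solve by backward induction (R leads).
- T: Column compares -7, 4, 0, -6, -7 and picks c2; R would get -9.
- M: Column compares -6, 1, -3, -2, 8 and picks c5; R would get 2.
- B: Column compares 1, -4, -1, -2, 7 and picks c5; R would get 3.
R's induced payoffs are -9, 2, 3, so R commits to B. Subgame-perfect outcome: (B, c5) with payoffs (3, 7).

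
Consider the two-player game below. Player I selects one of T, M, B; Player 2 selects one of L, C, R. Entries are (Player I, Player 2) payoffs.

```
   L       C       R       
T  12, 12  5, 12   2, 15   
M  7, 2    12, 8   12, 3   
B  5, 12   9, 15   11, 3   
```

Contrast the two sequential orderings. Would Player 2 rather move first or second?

first

If Player I leads: Player 2's best replies are T→R, M→C, B→C; Player I's induced payoffs 2, 12, 9; outcome (M, C), payoffs (12, 8).
If Player 2 leads: Player I's best replies are L→T, C→M, R→M; Player 2's induced payoffs 12, 8, 3; outcome (T, L), payoffs (12, 12).
Player 2 gets 12 moving first and 8 moving second, so Player 2 prefers to move first.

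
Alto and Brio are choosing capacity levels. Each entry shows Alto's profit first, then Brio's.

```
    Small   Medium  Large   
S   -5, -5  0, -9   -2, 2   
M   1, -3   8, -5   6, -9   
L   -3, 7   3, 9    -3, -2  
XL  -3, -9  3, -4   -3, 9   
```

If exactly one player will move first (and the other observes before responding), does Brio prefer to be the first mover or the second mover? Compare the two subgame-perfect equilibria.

If Alto leads: Brio's best replies are S→Large, M→Small, L→Medium, XL→Large; Alto's induced payoffs -2, 1, 3, -3; outcome (L, Medium), payoffs (3, 9).
If Brio leads: Alto's best replies are Small→M, Medium→M, Large→M; Brio's induced payoffs -3, -5, -9; outcome (M, Small), payoffs (1, -3).
Brio gets -3 moving first and 9 moving second, so Brio prefers to move second.

second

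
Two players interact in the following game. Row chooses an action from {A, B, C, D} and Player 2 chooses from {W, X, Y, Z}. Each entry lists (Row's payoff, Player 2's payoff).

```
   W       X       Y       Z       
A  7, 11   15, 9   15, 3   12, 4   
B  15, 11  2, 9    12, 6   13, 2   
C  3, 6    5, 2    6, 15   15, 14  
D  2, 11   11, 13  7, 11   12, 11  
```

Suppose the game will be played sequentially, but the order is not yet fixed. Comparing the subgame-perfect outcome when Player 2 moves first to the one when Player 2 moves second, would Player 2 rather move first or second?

If Row leads: Player 2's best replies are A→W, B→W, C→Y, D→X; Row's induced payoffs 7, 15, 6, 11; outcome (B, W), payoffs (15, 11).
If Player 2 leads: Row's best replies are W→B, X→A, Y→A, Z→C; Player 2's induced payoffs 11, 9, 3, 14; outcome (C, Z), payoffs (15, 14).
Player 2 gets 14 moving first and 11 moving second, so Player 2 prefers to move first.

first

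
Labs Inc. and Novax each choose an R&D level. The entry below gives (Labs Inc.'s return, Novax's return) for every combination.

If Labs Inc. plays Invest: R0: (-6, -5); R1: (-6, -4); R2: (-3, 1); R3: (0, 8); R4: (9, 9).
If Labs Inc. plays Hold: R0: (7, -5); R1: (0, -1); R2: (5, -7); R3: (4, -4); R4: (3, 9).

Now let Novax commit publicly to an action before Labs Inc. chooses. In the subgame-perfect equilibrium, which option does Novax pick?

R4

Work backward from Labs Inc.'s decision.
- R0 → Labs Inc. plays Hold (best of -6, 7); Novax gets -5.
- R1 → Labs Inc. plays Hold (best of -6, 0); Novax gets -1.
- R2 → Labs Inc. plays Hold (best of -3, 5); Novax gets -7.
- R3 → Labs Inc. plays Hold (best of 0, 4); Novax gets -4.
- R4 → Labs Inc. plays Invest (best of 9, 3); Novax gets 9.
Maximizing over -5, -1, -7, -4, 9, Novax chooses R4. Subgame-perfect outcome: (Invest, R4) with payoffs (9, 9).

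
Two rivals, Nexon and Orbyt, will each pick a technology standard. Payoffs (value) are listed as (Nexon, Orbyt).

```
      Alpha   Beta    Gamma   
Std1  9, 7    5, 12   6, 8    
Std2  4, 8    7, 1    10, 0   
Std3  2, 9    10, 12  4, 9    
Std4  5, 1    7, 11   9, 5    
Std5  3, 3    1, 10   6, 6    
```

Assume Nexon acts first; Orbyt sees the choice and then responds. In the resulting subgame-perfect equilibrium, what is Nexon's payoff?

10

Work backward from Orbyt's decision.
- Std1: BR = Beta, leader payoff 5.
- Std2: BR = Alpha, leader payoff 4.
- Std3: BR = Beta, leader payoff 10.
- Std4: BR = Beta, leader payoff 7.
- Std5: BR = Beta, leader payoff 1.
Maximizing over 5, 4, 10, 7, 1, Nexon chooses Std3. Subgame-perfect outcome: (Std3, Beta) with payoffs (10, 12).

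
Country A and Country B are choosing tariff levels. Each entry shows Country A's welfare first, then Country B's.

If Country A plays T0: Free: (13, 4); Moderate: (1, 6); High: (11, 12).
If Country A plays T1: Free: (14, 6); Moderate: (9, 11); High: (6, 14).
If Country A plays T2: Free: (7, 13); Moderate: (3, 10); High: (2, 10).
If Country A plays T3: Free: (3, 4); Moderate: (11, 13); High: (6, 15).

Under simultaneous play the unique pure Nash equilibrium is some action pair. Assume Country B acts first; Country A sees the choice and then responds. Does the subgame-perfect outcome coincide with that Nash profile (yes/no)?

Work backward from Country A's decision.
- Free: Country A compares 13, 14, 7, 3 and picks T1; Country B would get 6.
- Moderate: Country A compares 1, 9, 3, 11 and picks T3; Country B would get 13.
- High: Country A compares 11, 6, 2, 6 and picks T0; Country B would get 12.
Maximizing over 6, 13, 12, Country B chooses Moderate. Subgame-perfect outcome: (T3, Moderate) with payoffs (11, 13).
Under simultaneous play:
Country A's best replies: Free→T1; Moderate→T3; High→T0.
Country B's best replies: T0→High; T1→High; T2→Free; T3→High.
Only (T0, High) has each player best-responding; Nash payoffs (11, 12).
Sequential outcome (T3, Moderate) differs from the Nash profile (T0, High).

no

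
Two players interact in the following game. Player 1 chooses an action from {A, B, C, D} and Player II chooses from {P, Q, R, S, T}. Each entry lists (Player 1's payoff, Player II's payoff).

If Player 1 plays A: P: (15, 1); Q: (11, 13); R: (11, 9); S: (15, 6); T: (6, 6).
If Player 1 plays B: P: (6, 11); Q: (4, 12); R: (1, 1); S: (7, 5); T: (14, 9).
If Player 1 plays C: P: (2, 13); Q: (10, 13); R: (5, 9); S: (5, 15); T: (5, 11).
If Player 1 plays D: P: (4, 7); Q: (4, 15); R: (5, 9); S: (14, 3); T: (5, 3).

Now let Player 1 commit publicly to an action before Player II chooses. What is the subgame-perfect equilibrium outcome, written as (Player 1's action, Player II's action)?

(A, Q)

Player II best-responds to each possible Player 1 move:
- A → Player II plays Q (best of 1, 13, 9, 6, 6); Player 1 gets 11.
- B → Player II plays Q (best of 11, 12, 1, 5, 9); Player 1 gets 4.
- C → Player II plays S (best of 13, 13, 9, 15, 11); Player 1 gets 5.
- D → Player II plays Q (best of 7, 15, 9, 3, 3); Player 1 gets 4.
Among 11, 4, 5, 4, the best is 11 at A. Subgame-perfect outcome: (A, Q) with payoffs (11, 13).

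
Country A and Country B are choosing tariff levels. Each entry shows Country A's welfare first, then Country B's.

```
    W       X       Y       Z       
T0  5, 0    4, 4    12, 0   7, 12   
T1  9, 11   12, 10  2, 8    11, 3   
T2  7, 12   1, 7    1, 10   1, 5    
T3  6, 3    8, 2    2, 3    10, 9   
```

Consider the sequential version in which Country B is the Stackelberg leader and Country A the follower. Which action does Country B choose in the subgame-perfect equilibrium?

W

Backward induction with Country B moving first.
- W: BR = T1, leader payoff 11.
- X: BR = T1, leader payoff 10.
- Y: BR = T0, leader payoff 0.
- Z: BR = T1, leader payoff 3.
Maximizing over 11, 10, 0, 3, Country B chooses W. Subgame-perfect outcome: (T1, W) with payoffs (9, 11).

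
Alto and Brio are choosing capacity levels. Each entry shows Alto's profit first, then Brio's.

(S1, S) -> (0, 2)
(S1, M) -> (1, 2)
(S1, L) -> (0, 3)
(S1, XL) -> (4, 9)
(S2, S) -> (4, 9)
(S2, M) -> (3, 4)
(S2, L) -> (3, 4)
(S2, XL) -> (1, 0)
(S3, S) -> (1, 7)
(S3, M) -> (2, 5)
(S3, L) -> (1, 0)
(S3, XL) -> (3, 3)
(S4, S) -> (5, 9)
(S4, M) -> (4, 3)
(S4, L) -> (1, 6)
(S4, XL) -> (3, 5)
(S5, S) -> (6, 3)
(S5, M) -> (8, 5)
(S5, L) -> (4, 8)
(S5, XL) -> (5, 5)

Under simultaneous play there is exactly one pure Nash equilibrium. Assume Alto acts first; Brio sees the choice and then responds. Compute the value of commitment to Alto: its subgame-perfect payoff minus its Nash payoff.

1

Brio best-responds to each possible Alto move:
- S1: BR = XL, leader payoff 4.
- S2: BR = S, leader payoff 4.
- S3: BR = S, leader payoff 1.
- S4: BR = S, leader payoff 5.
- S5: BR = L, leader payoff 4.
Among 4, 4, 1, 5, 4, the best is 5 at S4. Subgame-perfect outcome: (S4, S) with payoffs (5, 9).
Under simultaneous play:
Alto's best replies: S→S5; M→S5; L→S5; XL→S5.
Brio's best replies: S1→XL; S2→S; S3→S; S4→S; S5→L.
The unique mutual best reply is (S5, L), giving (4, 8).
Alto's commitment gain: 5 − 4 = 1.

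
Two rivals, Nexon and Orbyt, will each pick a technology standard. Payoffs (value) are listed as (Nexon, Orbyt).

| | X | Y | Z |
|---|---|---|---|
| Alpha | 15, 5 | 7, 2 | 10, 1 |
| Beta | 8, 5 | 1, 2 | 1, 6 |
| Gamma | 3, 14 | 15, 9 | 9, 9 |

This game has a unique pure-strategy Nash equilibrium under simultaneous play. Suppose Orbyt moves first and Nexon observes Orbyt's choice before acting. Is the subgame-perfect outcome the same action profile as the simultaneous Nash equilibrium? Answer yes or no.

no

Nexon best-responds to each possible Orbyt move:
- X → Nexon plays Alpha (best of 15, 8, 3); Orbyt gets 5.
- Y → Nexon plays Gamma (best of 7, 1, 15); Orbyt gets 9.
- Z → Nexon plays Alpha (best of 10, 1, 9); Orbyt gets 1.
Maximizing over 5, 9, 1, Orbyt chooses Y. Subgame-perfect outcome: (Gamma, Y) with payoffs (15, 9).
For the simultaneous game, intersect best replies.
Nexon's best replies: X→Alpha; Y→Gamma; Z→Alpha.
Orbyt's best replies: Alpha→X; Beta→Z; Gamma→X.
Only (Alpha, X) has each player best-responding; Nash payoffs (15, 5).
Sequential outcome (Gamma, Y) differs from the Nash profile (Alpha, X).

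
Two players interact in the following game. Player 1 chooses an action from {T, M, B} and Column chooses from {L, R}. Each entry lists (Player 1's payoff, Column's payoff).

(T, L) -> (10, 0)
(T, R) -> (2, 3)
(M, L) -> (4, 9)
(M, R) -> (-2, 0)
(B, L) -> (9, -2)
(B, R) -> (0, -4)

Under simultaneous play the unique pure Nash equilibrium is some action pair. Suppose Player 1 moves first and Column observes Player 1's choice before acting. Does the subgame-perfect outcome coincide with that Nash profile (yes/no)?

Column best-responds to each possible Player 1 move:
- T: Column compares 0, 3 and picks R; Player 1 would get 2.
- M: Column compares 9, 0 and picks L; Player 1 would get 4.
- B: Column compares -2, -4 and picks L; Player 1 would get 9.
Player 1's induced payoffs are 2, 4, 9, so Player 1 commits to B. Subgame-perfect outcome: (B, L) with payoffs (9, -2).
Under simultaneous play:
Player 1's best replies: L→T; R→T.
Column's best replies: T→R; M→L; B→L.
The unique mutual best reply is (T, R), giving (2, 3).
Sequential outcome (B, L) differs from the Nash profile (T, R).

no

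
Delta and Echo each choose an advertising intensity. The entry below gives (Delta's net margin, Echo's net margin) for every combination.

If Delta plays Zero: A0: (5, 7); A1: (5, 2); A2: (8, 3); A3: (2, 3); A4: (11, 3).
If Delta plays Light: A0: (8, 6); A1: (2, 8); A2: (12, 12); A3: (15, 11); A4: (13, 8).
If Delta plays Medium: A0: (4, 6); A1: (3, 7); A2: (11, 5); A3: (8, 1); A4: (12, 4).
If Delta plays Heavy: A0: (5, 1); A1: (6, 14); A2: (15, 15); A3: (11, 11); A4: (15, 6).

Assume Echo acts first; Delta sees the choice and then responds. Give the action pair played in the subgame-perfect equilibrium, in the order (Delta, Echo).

(Heavy, A2)

Backward induction with Echo moving first.
- A0 → Delta plays Light (best of 5, 8, 4, 5); Echo gets 6.
- A1 → Delta plays Heavy (best of 5, 2, 3, 6); Echo gets 14.
- A2 → Delta plays Heavy (best of 8, 12, 11, 15); Echo gets 15.
- A3 → Delta plays Light (best of 2, 15, 8, 11); Echo gets 11.
- A4 → Delta plays Heavy (best of 11, 13, 12, 15); Echo gets 6.
Echo's induced payoffs are 6, 14, 15, 11, 6, so Echo commits to A2. Subgame-perfect outcome: (Heavy, A2) with payoffs (15, 15).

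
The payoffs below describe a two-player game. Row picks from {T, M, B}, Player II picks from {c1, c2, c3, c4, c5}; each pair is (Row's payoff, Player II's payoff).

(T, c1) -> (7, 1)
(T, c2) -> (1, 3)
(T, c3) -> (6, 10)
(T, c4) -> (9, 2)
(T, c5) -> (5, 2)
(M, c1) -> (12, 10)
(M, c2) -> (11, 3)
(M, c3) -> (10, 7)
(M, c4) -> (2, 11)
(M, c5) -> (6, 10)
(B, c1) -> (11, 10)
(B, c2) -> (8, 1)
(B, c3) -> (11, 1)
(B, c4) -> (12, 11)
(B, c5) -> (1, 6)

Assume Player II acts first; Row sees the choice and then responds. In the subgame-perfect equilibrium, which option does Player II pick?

c4

Solve by backward induction (Player II leads).
- c1 → Row plays M (best of 7, 12, 11); Player II gets 10.
- c2 → Row plays M (best of 1, 11, 8); Player II gets 3.
- c3 → Row plays B (best of 6, 10, 11); Player II gets 1.
- c4 → Row plays B (best of 9, 2, 12); Player II gets 11.
- c5 → Row plays M (best of 5, 6, 1); Player II gets 10.
Player II's induced payoffs are 10, 3, 1, 11, 10, so Player II commits to c4. Subgame-perfect outcome: (B, c4) with payoffs (12, 11).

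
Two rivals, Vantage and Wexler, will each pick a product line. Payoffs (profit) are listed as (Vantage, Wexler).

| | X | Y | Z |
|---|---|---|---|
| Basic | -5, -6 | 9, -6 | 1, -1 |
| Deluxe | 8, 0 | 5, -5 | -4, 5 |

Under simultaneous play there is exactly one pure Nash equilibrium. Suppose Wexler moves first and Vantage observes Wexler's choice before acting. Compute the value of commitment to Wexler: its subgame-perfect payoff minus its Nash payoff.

Solve by backward induction (Wexler leads).
- X: BR = Deluxe, leader payoff 0.
- Y: BR = Basic, leader payoff -6.
- Z: BR = Basic, leader payoff -1.
Wexler's induced payoffs are 0, -6, -1, so Wexler commits to X. Subgame-perfect outcome: (Deluxe, X) with payoffs (8, 0).
Under simultaneous play:
Vantage's best replies: X→Deluxe; Y→Basic; Z→Basic.
Wexler's best replies: Basic→Z; Deluxe→Z.
Only (Basic, Z) has each player best-responding; Nash payoffs (1, -1).
Wexler's commitment gain: 0 − -1 = 1.

1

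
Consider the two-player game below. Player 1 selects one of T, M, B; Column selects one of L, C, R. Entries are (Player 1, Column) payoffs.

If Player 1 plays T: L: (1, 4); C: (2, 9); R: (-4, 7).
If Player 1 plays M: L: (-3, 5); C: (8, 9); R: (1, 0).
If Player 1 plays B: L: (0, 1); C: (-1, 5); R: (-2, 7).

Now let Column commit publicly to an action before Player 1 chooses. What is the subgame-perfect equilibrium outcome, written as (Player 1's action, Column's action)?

(M, C)

Work backward from Player 1's decision.
- L → Player 1 plays T (best of 1, -3, 0); Column gets 4.
- C → Player 1 plays M (best of 2, 8, -1); Column gets 9.
- R → Player 1 plays M (best of -4, 1, -2); Column gets 0.
Among 4, 9, 0, the best is 9 at C. Subgame-perfect outcome: (M, C) with payoffs (8, 9).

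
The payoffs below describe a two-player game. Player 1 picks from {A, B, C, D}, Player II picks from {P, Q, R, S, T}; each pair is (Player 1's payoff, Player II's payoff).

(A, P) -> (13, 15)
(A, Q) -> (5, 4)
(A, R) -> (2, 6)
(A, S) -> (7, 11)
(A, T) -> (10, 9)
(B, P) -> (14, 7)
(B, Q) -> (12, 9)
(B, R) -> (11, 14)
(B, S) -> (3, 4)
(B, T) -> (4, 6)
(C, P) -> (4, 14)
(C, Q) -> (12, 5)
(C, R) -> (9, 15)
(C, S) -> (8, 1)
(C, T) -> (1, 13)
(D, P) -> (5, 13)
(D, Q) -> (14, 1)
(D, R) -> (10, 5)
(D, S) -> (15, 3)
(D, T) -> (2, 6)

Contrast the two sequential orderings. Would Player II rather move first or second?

second

If Player 1 leads: Player II's best replies are A→P, B→R, C→R, D→P; Player 1's induced payoffs 13, 11, 9, 5; outcome (A, P), payoffs (13, 15).
If Player II leads: Player 1's best replies are P→B, Q→D, R→B, S→D, T→A; Player II's induced payoffs 7, 1, 14, 3, 9; outcome (B, R), payoffs (11, 14).
Player II gets 14 moving first and 15 moving second, so Player II prefers to move second.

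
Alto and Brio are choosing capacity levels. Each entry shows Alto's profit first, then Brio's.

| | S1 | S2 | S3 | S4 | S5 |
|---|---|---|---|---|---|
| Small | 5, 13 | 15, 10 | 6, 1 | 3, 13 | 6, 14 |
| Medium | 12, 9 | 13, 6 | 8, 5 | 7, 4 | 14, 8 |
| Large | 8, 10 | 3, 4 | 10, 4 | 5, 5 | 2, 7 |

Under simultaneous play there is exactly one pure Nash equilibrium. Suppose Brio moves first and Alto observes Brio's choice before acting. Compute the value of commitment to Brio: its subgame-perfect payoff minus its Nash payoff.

1

Backward induction with Brio moving first.
- S1: BR = Medium, leader payoff 9.
- S2: BR = Small, leader payoff 10.
- S3: BR = Large, leader payoff 4.
- S4: BR = Medium, leader payoff 4.
- S5: BR = Medium, leader payoff 8.
Brio's induced payoffs are 9, 10, 4, 4, 8, so Brio commits to S2. Subgame-perfect outcome: (Small, S2) with payoffs (15, 10).
For the simultaneous game, intersect best replies.
Alto's best replies: S1→Medium; S2→Small; S3→Large; S4→Medium; S5→Medium.
Brio's best replies: Small→S5; Medium→S1; Large→S1.
Only (Medium, S1) has each player best-responding; Nash payoffs (12, 9).
Brio's commitment gain: 10 − 9 = 1.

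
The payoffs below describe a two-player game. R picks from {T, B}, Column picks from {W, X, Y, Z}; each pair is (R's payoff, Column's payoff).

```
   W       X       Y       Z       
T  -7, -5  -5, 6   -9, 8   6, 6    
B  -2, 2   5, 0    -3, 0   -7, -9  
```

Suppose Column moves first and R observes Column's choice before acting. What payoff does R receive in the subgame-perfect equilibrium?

6

R best-responds to each possible Column move:
- W: BR = B, leader payoff 2.
- X: BR = B, leader payoff 0.
- Y: BR = B, leader payoff 0.
- Z: BR = T, leader payoff 6.
Among 2, 0, 0, 6, the best is 6 at Z. Subgame-perfect outcome: (T, Z) with payoffs (6, 6).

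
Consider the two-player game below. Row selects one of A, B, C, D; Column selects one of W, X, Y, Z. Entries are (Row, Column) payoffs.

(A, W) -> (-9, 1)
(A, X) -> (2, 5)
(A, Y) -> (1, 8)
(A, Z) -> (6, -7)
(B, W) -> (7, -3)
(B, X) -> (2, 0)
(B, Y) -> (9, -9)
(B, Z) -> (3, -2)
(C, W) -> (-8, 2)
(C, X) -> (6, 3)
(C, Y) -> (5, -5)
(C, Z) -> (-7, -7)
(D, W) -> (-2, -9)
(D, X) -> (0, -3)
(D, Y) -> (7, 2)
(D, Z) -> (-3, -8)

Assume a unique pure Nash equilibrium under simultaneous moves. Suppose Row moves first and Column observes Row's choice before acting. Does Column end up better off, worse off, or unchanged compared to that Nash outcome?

worse off

Column best-responds to each possible Row move:
- A → Column plays Y (best of 1, 5, 8, -7); Row gets 1.
- B → Column plays X (best of -3, 0, -9, -2); Row gets 2.
- C → Column plays X (best of 2, 3, -5, -7); Row gets 6.
- D → Column plays Y (best of -9, -3, 2, -8); Row gets 7.
Row's induced payoffs are 1, 2, 6, 7, so Row commits to D. Subgame-perfect outcome: (D, Y) with payoffs (7, 2).
Under simultaneous play:
Row's best replies: W→B; X→C; Y→B; Z→A.
Column's best replies: A→Y; B→X; C→X; D→Y.
Only (C, X) has each player best-responding; Nash payoffs (6, 3).
Column earns 2 sequentially versus 3 at the Nash outcome: worse off.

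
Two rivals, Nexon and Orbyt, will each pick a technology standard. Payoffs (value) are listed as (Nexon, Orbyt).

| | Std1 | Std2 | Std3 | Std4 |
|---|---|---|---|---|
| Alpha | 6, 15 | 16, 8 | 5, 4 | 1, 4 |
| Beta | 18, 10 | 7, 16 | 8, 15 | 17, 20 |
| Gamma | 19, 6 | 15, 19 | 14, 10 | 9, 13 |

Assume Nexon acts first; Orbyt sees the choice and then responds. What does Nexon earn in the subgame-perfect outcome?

Work backward from Orbyt's decision.
- Alpha: BR = Std1, leader payoff 6.
- Beta: BR = Std4, leader payoff 17.
- Gamma: BR = Std2, leader payoff 15.
Nexon's induced payoffs are 6, 17, 15, so Nexon commits to Beta. Subgame-perfect outcome: (Beta, Std4) with payoffs (17, 20).

17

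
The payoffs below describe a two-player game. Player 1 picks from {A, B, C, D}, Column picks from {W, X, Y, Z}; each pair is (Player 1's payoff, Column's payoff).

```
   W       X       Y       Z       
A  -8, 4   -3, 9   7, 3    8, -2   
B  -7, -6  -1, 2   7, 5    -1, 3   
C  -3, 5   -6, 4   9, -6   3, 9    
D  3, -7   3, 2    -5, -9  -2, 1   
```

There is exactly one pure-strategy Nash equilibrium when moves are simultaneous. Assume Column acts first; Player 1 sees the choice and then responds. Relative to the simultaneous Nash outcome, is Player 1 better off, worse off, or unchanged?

Solve by backward induction (Column leads).
- W: BR = D, leader payoff -7.
- X: BR = D, leader payoff 2.
- Y: BR = C, leader payoff -6.
- Z: BR = A, leader payoff -2.
Maximizing over -7, 2, -6, -2, Column chooses X. Subgame-perfect outcome: (D, X) with payoffs (3, 2).
Now find the simultaneous Nash equilibrium.
Player 1's best replies: W→D; X→D; Y→C; Z→A.
Column's best replies: A→X; B→Y; C→Z; D→X.
The unique mutual best reply is (D, X), giving (3, 2).
Player 1 earns 3 sequentially versus 3 at the Nash outcome: unchanged.

unchanged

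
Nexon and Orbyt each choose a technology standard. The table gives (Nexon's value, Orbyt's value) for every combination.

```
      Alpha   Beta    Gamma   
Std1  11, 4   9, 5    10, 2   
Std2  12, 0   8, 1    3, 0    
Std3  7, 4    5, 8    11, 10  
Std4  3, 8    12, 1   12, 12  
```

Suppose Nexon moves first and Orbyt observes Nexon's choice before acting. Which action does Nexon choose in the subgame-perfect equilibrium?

Std4

Work backward from Orbyt's decision.
- Std1 → Orbyt plays Beta (best of 4, 5, 2); Nexon gets 9.
- Std2 → Orbyt plays Beta (best of 0, 1, 0); Nexon gets 8.
- Std3 → Orbyt plays Gamma (best of 4, 8, 10); Nexon gets 11.
- Std4 → Orbyt plays Gamma (best of 8, 1, 12); Nexon gets 12.
Nexon's induced payoffs are 9, 8, 11, 12, so Nexon commits to Std4. Subgame-perfect outcome: (Std4, Gamma) with payoffs (12, 12).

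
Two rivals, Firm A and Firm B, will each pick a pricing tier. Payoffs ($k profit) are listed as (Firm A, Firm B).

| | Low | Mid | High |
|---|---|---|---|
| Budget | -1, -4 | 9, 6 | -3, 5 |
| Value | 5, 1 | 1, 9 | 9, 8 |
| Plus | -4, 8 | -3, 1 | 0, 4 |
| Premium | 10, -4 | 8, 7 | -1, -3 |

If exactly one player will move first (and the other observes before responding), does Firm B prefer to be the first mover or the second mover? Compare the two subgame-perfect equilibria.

If Firm A leads: Firm B's best replies are Budget→Mid, Value→Mid, Plus→Low, Premium→Mid; Firm A's induced payoffs 9, 1, -4, 8; outcome (Budget, Mid), payoffs (9, 6).
If Firm B leads: Firm A's best replies are Low→Premium, Mid→Budget, High→Value; Firm B's induced payoffs -4, 6, 8; outcome (Value, High), payoffs (9, 8).
Firm B gets 8 moving first and 6 moving second, so Firm B prefers to move first.

first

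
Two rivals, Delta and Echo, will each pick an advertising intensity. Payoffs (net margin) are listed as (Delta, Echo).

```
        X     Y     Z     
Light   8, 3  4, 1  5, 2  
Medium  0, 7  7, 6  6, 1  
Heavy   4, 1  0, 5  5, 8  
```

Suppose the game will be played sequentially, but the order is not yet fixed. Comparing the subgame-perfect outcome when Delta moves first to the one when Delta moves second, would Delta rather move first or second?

If Delta leads: Echo's best replies are Light→X, Medium→X, Heavy→Z; Delta's induced payoffs 8, 0, 5; outcome (Light, X), payoffs (8, 3).
If Echo leads: Delta's best replies are X→Light, Y→Medium, Z→Medium; Echo's induced payoffs 3, 6, 1; outcome (Medium, Y), payoffs (7, 6).
Delta gets 8 moving first and 7 moving second, so Delta prefers to move first.

first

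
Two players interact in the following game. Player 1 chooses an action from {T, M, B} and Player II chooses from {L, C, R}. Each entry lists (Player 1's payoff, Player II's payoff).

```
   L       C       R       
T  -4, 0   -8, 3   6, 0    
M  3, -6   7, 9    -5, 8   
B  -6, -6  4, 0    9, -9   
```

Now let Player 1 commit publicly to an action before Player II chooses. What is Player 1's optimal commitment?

M

Backward induction with Player 1 moving first.
- T: BR = C, leader payoff -8.
- M: BR = C, leader payoff 7.
- B: BR = C, leader payoff 4.
Maximizing over -8, 7, 4, Player 1 chooses M. Subgame-perfect outcome: (M, C) with payoffs (7, 9).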